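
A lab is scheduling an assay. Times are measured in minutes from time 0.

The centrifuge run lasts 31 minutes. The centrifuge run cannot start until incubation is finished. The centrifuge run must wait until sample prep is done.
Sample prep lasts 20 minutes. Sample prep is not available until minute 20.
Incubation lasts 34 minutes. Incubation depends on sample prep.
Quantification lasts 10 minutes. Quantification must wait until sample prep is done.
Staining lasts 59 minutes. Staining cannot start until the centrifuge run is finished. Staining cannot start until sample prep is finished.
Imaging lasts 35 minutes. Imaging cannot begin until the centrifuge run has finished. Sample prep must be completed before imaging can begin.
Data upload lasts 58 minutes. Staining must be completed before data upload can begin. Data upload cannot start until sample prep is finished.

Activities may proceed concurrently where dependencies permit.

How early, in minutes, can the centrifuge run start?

After its own release at minute 20, sample prep can start at minute 20 and finishes at minute 40.
Incubation waits on sample prep (finishes minute 40), so it starts at minute 40 and finishes at 40 + 34 = minute 74.
The centrifuge run waits on incubation (finishes minute 74); sample prep (finishes minute 40). The latest of these is minute 74, which is the earliest the centrifuge run can start.

74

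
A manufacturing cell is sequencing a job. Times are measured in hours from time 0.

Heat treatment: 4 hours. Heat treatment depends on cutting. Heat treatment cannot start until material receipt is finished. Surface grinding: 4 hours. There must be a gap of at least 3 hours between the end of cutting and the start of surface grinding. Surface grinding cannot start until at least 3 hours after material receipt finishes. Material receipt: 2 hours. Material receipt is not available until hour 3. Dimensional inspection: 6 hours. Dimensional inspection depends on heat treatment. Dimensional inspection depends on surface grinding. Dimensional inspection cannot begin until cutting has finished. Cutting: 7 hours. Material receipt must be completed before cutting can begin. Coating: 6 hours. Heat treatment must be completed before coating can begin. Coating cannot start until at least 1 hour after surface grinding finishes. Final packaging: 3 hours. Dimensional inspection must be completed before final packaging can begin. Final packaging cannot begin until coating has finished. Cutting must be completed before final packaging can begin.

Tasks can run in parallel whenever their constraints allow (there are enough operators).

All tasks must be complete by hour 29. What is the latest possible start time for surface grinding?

Nothing follows final packaging; the deadline of hour 29 is its only limit. It must start by 29 − 3 = hour 26.
Dimensional inspection feeds into final packaging (must start by hour 26); so dimensional inspection must finish by hour 26 and therefore start by hour 20.
Coating feeds into final packaging (must start by hour 26); so coating must finish by hour 26 and therefore start by hour 20.
Surface grinding feeds dimensional inspection (must start by hour 20); coating (must start by hour 20, minus 1-hour gap → hour 19). Taking the minimum, surface grinding must finish by hour 19 and start by 19 − 4 = hour 15.

15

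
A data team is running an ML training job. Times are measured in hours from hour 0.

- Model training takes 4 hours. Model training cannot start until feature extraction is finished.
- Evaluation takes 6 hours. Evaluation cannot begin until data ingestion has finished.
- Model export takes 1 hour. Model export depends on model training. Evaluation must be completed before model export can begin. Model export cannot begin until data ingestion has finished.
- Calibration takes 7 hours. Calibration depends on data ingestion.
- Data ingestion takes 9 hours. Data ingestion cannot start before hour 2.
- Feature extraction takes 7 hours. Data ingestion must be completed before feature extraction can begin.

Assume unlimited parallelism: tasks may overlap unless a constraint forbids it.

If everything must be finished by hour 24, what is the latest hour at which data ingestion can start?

3

Nothing follows model export; the deadline of hour 24 is its only limit. It must start by 24 − 1 = hour 23.
Model training must finish before model export (must start by hour 23). With a 4-hour duration, model training must start by 23 − 4 = hour 19.
Since model training (must start by hour 19) depends on it, feature extraction must finish by hour 19. Backing off its 7-hour duration gives a latest start of hour 12.
Since model export (must start by hour 23) depends on it, evaluation must finish by hour 23. Backing off its 6-hour duration gives a latest start of hour 17.
Nothing follows calibration; the deadline of hour 24 is its only limit. It must start by 24 − 7 = hour 17.
Data ingestion feeds feature extraction (must start by hour 12); evaluation (must start by hour 17); calibration (must start by hour 17); model export (must start by hour 23). Taking the minimum, data ingestion must finish by hour 12 and start by 12 − 9 = hour 3.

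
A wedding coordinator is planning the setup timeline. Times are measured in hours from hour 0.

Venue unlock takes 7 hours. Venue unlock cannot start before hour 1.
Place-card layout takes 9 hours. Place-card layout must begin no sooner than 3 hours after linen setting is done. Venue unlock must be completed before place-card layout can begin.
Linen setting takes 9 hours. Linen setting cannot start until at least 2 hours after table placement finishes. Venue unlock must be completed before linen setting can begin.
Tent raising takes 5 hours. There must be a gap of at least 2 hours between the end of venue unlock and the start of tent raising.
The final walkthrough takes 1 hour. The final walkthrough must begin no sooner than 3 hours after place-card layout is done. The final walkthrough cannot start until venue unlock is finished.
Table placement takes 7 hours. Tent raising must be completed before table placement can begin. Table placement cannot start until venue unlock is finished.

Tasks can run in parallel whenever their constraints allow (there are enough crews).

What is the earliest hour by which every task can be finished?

Venue unlock waits on its own release at hour 1, so it starts at hour 1 and finishes at 1 + 7 = hour 8.
After venue unlock (finishes hour 8, plus 2-hour gap → hour 10), tent raising can start at hour 10 and finishes at hour 15.
Table placement has to wait for tent raising (finishes hour 15); venue unlock (finishes hour 8). The latest of these is hour 15, so table placement runs hour 15 to 15 + 7 = hour 22.
Linen setting cannot start until table placement (finishes hour 22, plus 2-hour gap → hour 24); venue unlock (finishes hour 8). The controlling bound is hour 24, so linen setting finishes at 24 + 9 = hour 33.
Place-card layout needs all of linen setting (finishes hour 33, plus 3-hour gap → hour 36); venue unlock (finishes hour 8). That puts its earliest start at hour 36; it finishes at 36 + 9 = hour 45.
The final walkthrough needs all of place-card layout (finishes hour 45, plus 3-hour gap → hour 48); venue unlock (finishes hour 8). That puts its earliest start at hour 48; it finishes at 48 + 1 = hour 49.
All tasks are finished once the last one completes. Finish times: Venue unlock at 8, Tent raising at 15, Table placement at 22, Linen setting at 33, Place-card layout at 45, The final walkthrough at 49. The latest is hour 49.

49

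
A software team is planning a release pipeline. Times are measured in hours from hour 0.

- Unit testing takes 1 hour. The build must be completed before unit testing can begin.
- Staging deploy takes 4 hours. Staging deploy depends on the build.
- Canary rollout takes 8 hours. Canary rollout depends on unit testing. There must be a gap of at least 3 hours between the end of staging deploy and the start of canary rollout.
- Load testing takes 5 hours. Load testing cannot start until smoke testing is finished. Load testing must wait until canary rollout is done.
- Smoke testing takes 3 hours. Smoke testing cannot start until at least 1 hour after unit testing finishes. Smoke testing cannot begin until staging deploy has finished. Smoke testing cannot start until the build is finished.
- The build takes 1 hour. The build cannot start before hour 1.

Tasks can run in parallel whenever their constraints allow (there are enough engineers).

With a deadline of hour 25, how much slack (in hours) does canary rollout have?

3

After its own release at hour 1, the build can start at hour 1 and finishes at hour 2.
Staging deploy cannot begin until the build (finishes hour 2). It runs from hour 2 to 2 + 4 = hour 6.
After the build (finishes hour 2), unit testing can start at hour 2 and finishes at hour 3.
Canary rollout cannot start until unit testing (finishes hour 3); staging deploy (finishes hour 6, plus 3-hour gap → hour 9). The controlling bound is hour 9, so canary rollout finishes at 9 + 8 = hour 17.

Working backward from the deadline:
Load testing has no dependents, so it just needs to finish by hour 25. Starting by 25 − 5 = hour 20 achieves that.
Canary rollout must finish before load testing (must start by hour 20). With an 8-hour duration, canary rollout must start by 20 − 8 = hour 12.
So canary rollout can start as early as hour 9 and as late as hour 12, giving 12 − 9 = 3 hours of slack.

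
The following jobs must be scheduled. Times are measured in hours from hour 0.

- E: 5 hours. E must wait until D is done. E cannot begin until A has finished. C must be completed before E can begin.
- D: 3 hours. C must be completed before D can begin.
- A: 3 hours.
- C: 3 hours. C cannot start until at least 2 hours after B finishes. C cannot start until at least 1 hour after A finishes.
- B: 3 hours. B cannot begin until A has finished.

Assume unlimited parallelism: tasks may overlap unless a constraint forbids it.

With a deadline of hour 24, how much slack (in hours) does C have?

A can start immediately at hour 0; it finishes at hour 3.
B waits on A (finishes hour 3), so it starts at hour 3 and finishes at 3 + 3 = hour 6.
C has to wait for B (finishes hour 6, plus 2-hour gap → hour 8); A (finishes hour 3, plus 1-hour gap → hour 4). The latest of these is hour 8, so C runs hour 8 to 8 + 3 = hour 11.

Working backward from the deadline:
To finish by hour 24, E (duration 5) must start no later than hour 19.
Since E (must start by hour 19) depends on it, D must finish by hour 19. Backing off its 3-hour duration gives a latest start of hour 16.
C must finish in time for D (must start by hour 16); E (must start by hour 19). The tightest is hour 16, so C must start by 16 − 3 = hour 13.
So C can start as early as hour 8 and as late as hour 13, giving 13 − 8 = 5 hours of slack.

5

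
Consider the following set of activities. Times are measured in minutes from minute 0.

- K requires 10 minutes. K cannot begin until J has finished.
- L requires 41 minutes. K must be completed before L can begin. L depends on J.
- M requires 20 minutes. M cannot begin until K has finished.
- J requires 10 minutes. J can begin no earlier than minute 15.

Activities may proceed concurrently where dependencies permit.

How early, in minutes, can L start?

35

After its own release at minute 15, J can start at minute 15 and finishes at minute 25.
K waits on J (finishes minute 25), so it starts at minute 25 and finishes at 25 + 10 = minute 35.
L waits on K (finishes minute 35); J (finishes minute 25). The latest of these is minute 35, which is the earliest L can start.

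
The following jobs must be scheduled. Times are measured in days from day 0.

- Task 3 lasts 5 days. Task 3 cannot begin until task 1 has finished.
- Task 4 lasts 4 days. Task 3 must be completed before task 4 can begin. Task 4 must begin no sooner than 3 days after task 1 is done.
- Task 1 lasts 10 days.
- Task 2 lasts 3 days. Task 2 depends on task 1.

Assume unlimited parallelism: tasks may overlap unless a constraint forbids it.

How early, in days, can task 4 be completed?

19

Nothing blocks task 1, so it runs from day 0 to day 10.
After task 1 (finishes day 10), task 3 can start at day 10 and finishes at day 15.
For task 4: task 3 (finishes day 15); task 1 (finishes day 10, plus 3-day gap → day 13). Taking the maximum gives a start of day 15, and it finishes at 15 + 4 = day 19.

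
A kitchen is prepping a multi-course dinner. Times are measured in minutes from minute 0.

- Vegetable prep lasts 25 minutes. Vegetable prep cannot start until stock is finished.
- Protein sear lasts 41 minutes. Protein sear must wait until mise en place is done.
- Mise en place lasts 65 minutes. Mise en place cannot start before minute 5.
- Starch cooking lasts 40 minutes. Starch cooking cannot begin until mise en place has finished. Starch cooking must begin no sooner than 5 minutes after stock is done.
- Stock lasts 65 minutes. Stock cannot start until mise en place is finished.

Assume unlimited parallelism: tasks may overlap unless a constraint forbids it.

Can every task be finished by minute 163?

No

Mise en place waits on its own release at minute 5, so it starts at minute 5 and finishes at 5 + 65 = minute 70.
Protein sear waits on mise en place (finishes minute 70), so it starts at minute 70 and finishes at 70 + 41 = minute 111.
Stock waits on mise en place (finishes minute 70), so it starts at minute 70 and finishes at 70 + 65 = minute 135.
Starch cooking has to wait for mise en place (finishes minute 70); stock (finishes minute 135, plus 5-minute gap → minute 140). The latest of these is minute 140, so starch cooking runs minute 140 to 140 + 40 = minute 180.
Vegetable prep cannot begin until stock (finishes minute 135). It runs from minute 135 to 135 + 25 = minute 160.
The earliest everything can be done is minute 180, which is after the deadline of 163, so it is not possible.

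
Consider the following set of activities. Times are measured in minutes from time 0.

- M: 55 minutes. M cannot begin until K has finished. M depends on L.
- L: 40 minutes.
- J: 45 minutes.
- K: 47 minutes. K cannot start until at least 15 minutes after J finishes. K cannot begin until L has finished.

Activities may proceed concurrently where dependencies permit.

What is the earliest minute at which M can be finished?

L can start immediately at minute 0; it finishes at minute 40.
J has no prerequisites, so it starts at minute 0 and finishes at minute 45.
For K: J (finishes minute 45, plus 15-minute gap → minute 60); L (finishes minute 40). Taking the maximum gives a start of minute 60, and it finishes at 60 + 47 = minute 107.
M cannot start until K (finishes minute 107); L (finishes minute 40). The controlling bound is minute 107, so M finishes at 107 + 55 = minute 162.

162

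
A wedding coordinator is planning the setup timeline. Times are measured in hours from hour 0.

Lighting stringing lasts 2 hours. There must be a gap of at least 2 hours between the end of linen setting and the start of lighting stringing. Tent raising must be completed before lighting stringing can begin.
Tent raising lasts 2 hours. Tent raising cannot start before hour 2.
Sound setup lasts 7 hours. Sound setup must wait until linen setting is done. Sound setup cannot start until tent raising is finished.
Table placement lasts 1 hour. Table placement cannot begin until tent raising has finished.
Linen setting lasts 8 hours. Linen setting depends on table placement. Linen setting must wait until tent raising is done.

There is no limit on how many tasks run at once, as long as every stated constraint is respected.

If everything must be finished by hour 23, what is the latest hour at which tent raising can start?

5

Lighting stringing must finish by hour 23; it takes 2 hours, so it must start by 23 − 2 = hour 21.
Sound setup has no dependents, so it just needs to finish by hour 23. Starting by 23 − 7 = hour 16 achieves that.
For linen setting: lighting stringing (must start by hour 21, minus 2-hour gap → hour 19); sound setup (must start by hour 16). The most restrictive is hour 16; with an 8-hour duration, linen setting must start by hour 8.
Since linen setting (must start by hour 8) depends on it, table placement must finish by hour 8. Backing off its 1-hour duration gives a latest start of hour 7.
Tent raising has several dependents: table placement (must start by hour 7); linen setting (must start by hour 8); lighting stringing (must start by hour 21); sound setup (must start by hour 16). The earliest of those limits is hour 7, so tent raising must start by 7 − 2 = hour 5.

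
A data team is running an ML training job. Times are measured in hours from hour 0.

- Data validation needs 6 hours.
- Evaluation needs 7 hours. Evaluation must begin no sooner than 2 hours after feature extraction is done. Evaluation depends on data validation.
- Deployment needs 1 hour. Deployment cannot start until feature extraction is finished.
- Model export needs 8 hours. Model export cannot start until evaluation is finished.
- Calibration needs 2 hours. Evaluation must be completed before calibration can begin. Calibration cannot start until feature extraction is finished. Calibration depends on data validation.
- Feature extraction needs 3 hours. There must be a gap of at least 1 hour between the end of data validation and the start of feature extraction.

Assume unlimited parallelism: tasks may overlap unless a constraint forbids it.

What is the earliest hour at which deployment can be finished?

11

Data validation has no prerequisites, so it starts at hour 0 and finishes at hour 6.
Feature extraction waits on data validation (finishes hour 6, plus 1-hour gap → hour 7), so it starts at hour 7 and finishes at 7 + 3 = hour 10.
After feature extraction (finishes hour 10), deployment can start at hour 10 and finishes at hour 11.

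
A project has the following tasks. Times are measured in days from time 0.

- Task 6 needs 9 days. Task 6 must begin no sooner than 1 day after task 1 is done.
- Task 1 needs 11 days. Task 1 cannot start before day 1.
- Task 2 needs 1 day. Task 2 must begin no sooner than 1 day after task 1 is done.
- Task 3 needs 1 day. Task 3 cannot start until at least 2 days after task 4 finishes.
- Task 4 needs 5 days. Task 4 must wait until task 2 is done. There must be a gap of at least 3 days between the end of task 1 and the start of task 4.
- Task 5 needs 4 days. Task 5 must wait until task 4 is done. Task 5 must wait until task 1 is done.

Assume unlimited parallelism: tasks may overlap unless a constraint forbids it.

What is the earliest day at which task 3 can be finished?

23

Task 1 waits on its own release at day 1, so it starts at day 1 and finishes at 1 + 11 = day 12.
Task 2 cannot begin until task 1 (finishes day 12, plus 1-day gap → day 13). It runs from day 13 to 13 + 1 = day 14.
For task 4: task 2 (finishes day 14); task 1 (finishes day 12, plus 3-day gap → day 15). Taking the maximum gives a start of day 15, and it finishes at 15 + 5 = day 20.
Task 3 waits on task 4 (finishes day 20, plus 2-day gap → day 22), so it starts at day 22 and finishes at 22 + 1 = day 23.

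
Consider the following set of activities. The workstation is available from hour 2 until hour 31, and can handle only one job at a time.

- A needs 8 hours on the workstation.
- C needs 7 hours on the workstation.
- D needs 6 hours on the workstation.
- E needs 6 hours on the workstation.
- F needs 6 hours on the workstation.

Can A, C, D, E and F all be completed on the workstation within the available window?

No

The workstation window is 31 − 2 = 29 hours.
Running back to back, the jobs need 8 + 7 + 6 + 6 + 6 = 33 hours on the workstation.
Since 33 > 29, they cannot all fit.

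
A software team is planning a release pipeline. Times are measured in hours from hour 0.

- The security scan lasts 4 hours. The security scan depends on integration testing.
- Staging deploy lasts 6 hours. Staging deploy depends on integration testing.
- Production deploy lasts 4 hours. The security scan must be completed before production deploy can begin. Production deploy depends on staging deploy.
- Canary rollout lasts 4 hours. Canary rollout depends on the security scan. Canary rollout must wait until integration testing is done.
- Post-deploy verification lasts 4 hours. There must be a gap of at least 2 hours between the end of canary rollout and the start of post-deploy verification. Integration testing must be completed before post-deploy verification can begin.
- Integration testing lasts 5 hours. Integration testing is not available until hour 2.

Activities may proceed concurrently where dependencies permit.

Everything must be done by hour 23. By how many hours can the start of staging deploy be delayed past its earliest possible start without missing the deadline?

6

Integration testing waits on its own release at hour 2, so it starts at hour 2 and finishes at 2 + 5 = hour 7.
Staging deploy cannot begin until integration testing (finishes hour 7). It runs from hour 7 to 7 + 6 = hour 13.

Working backward from the deadline:
Production deploy must finish by hour 23; it takes 4 hours, so it must start by 23 − 4 = hour 19.
Staging deploy has to be done before production deploy (must start by hour 19). That means finishing by hour 19, i.e. starting by 19 − 6 = hour 13.
So staging deploy can start as early as hour 7 and as late as hour 13, giving 13 − 7 = 6 hours of slack.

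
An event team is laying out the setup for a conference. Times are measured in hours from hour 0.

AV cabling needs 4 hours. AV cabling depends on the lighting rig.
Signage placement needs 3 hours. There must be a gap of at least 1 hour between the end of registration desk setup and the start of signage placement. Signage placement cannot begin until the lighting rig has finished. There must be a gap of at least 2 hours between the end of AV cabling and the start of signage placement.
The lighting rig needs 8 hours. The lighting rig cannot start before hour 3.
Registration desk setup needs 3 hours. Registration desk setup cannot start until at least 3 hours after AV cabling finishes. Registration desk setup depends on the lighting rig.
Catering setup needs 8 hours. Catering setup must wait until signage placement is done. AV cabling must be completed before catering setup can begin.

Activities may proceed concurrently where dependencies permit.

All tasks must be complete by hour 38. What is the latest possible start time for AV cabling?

16

To finish by hour 38, catering setup (duration 8) must start no later than hour 30.
Signage placement must finish before catering setup (must start by hour 30). With a 3-hour duration, signage placement must start by 30 − 3 = hour 27.
Registration desk setup must finish before signage placement (must start by hour 27, minus 1-hour gap → hour 26). With a 3-hour duration, registration desk setup must start by 26 − 3 = hour 23.
For AV cabling: registration desk setup (must start by hour 23, minus 3-hour gap → hour 20); signage placement (must start by hour 27, minus 2-hour gap → hour 25); catering setup (must start by hour 30). The most restrictive is hour 20; with a 4-hour duration, AV cabling must start by hour 16.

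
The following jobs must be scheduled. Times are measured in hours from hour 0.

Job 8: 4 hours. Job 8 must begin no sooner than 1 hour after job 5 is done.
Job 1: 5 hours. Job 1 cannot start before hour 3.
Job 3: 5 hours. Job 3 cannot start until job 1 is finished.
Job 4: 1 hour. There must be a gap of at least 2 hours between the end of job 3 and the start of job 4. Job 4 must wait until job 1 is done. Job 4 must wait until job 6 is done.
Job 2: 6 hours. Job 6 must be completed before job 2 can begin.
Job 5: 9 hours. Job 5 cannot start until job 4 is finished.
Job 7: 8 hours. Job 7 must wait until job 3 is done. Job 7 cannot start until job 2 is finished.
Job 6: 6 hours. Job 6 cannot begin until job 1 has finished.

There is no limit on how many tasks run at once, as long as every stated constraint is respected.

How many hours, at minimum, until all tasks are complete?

After its own release at hour 3, job 1 can start at hour 3 and finishes at hour 8.
Job 6 waits on job 1 (finishes hour 8), so it starts at hour 8 and finishes at 8 + 6 = hour 14.
Job 2 waits on job 6 (finishes hour 14), so it starts at hour 14 and finishes at 14 + 6 = hour 20.
After job 1 (finishes hour 8), job 3 can start at hour 8 and finishes at hour 13.
Job 7 has to wait for job 3 (finishes hour 13); job 2 (finishes hour 20). The latest of these is hour 20, so job 7 runs hour 20 to 20 + 8 = hour 28.
Job 4 needs all of job 3 (finishes hour 13, plus 2-hour gap → hour 15); job 1 (finishes hour 8); job 6 (finishes hour 14). That puts its earliest start at hour 15; it finishes at 15 + 1 = hour 16.
Job 5 waits on job 4 (finishes hour 16), so it starts at hour 16 and finishes at 16 + 9 = hour 25.
Job 8 cannot begin until job 5 (finishes hour 25, plus 1-hour gap → hour 26). It runs from hour 26 to 26 + 4 = hour 30.
All tasks are finished once the last one completes. Finish times: Job 1 at 8, Job 2 at 20, Job 3 at 13, Job 4 at 16, Job 5 at 25, Job 6 at 14, Job 7 at 28, Job 8 at 30. The latest is hour 30.

30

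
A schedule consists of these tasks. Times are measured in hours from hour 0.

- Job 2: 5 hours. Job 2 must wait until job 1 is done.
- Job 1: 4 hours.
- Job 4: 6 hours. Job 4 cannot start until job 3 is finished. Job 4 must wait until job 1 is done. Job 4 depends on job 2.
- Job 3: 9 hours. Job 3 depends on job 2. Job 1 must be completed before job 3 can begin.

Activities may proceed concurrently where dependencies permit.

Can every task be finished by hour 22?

Job 1 has no prerequisites, so it starts at hour 0 and finishes at hour 4.
Job 2 waits on job 1 (finishes hour 4), so it starts at hour 4 and finishes at 4 + 5 = hour 9.
Job 3 needs all of job 2 (finishes hour 9); job 1 (finishes hour 4). That puts its earliest start at hour 9; it finishes at 9 + 9 = hour 18.
For job 4: job 3 (finishes hour 18); job 1 (finishes hour 4); job 2 (finishes hour 9). Taking the maximum gives a start of hour 18, and it finishes at 18 + 6 = hour 24.
The earliest everything can be done is hour 24, which is after the deadline of 22, so it is not possible.

No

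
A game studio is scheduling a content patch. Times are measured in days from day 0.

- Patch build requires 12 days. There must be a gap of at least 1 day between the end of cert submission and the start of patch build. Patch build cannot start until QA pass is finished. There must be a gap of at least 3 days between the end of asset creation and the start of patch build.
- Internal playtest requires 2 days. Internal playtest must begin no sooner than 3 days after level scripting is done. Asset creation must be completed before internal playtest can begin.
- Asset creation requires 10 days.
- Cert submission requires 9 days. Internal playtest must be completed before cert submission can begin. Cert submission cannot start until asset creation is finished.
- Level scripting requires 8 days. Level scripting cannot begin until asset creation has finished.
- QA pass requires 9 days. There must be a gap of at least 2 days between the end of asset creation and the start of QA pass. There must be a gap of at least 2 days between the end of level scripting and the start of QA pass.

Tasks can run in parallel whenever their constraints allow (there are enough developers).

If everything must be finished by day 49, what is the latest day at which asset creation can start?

Patch build has no dependents, so it just needs to finish by day 49. Starting by 49 − 12 = day 37 achieves that.
Cert submission has to be done before patch build (must start by day 37, minus 1-day gap → day 36). That means finishing by day 36, i.e. starting by 36 − 9 = day 27.
Internal playtest feeds into cert submission (must start by day 27); so internal playtest must finish by day 27 and therefore start by day 25.
QA pass must finish before patch build (must start by day 37). With a 9-day duration, QA pass must start by 37 − 9 = day 28.
Level scripting has several dependents: internal playtest (must start by day 25, minus 3-day gap → day 22); QA pass (must start by day 28, minus 2-day gap → day 26). The earliest of those limits is day 22, so level scripting must start by 22 − 8 = day 14.
For asset creation: level scripting (must start by day 14); internal playtest (must start by day 25); QA pass (must start by day 28, minus 2-day gap → day 26); cert submission (must start by day 27); patch build (must start by day 37, minus 3-day gap → day 34). The most restrictive is day 14; with a 10-day duration, asset creation must start by day 4.

4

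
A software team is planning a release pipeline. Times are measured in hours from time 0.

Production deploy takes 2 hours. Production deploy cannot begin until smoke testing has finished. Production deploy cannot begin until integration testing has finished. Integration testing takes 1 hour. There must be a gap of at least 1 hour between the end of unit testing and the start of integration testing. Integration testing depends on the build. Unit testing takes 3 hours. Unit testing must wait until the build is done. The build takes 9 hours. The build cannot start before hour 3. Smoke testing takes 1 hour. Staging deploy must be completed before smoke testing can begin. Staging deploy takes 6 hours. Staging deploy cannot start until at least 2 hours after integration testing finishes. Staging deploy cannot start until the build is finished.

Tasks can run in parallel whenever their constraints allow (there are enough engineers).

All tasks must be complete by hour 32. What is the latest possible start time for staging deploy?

23

To finish by hour 32, production deploy (duration 2) must start no later than hour 30.
Smoke testing must finish before production deploy (must start by hour 30). With a 1-hour duration, smoke testing must start by 30 − 1 = hour 29.
Staging deploy feeds into smoke testing (must start by hour 29); so staging deploy must finish by hour 29 and therefore start by hour 23.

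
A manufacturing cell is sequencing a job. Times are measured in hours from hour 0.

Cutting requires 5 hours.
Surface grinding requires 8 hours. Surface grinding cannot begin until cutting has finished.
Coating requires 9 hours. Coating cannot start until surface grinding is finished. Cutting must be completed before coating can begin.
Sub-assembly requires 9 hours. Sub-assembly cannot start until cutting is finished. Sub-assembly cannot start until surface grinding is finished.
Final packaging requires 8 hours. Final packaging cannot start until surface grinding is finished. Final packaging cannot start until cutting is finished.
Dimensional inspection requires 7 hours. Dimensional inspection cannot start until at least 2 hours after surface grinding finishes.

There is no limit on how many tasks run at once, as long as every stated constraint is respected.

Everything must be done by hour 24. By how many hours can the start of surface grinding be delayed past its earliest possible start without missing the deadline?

Nothing blocks cutting, so it runs from hour 0 to hour 5.
Surface grinding waits on cutting (finishes hour 5), so it starts at hour 5 and finishes at 5 + 8 = hour 13.

Working backward from the deadline:
Dimensional inspection has no dependents, so it just needs to finish by hour 24. Starting by 24 − 7 = hour 17 achieves that.
Coating must finish by hour 24; it takes 9 hours, so it must start by 24 − 9 = hour 15.
To finish by hour 24, sub-assembly (duration 9) must start no later than hour 15.
To finish by hour 24, final packaging (duration 8) must start no later than hour 16.
Surface grinding must finish in time for dimensional inspection (must start by hour 17, minus 2-hour gap → hour 15); coating (must start by hour 15); sub-assembly (must start by hour 15); final packaging (must start by hour 16). The tightest is hour 15, so surface grinding must start by 15 − 8 = hour 7.
So surface grinding can start as early as hour 5 and as late as hour 7, giving 7 − 5 = 2 hours of slack.

2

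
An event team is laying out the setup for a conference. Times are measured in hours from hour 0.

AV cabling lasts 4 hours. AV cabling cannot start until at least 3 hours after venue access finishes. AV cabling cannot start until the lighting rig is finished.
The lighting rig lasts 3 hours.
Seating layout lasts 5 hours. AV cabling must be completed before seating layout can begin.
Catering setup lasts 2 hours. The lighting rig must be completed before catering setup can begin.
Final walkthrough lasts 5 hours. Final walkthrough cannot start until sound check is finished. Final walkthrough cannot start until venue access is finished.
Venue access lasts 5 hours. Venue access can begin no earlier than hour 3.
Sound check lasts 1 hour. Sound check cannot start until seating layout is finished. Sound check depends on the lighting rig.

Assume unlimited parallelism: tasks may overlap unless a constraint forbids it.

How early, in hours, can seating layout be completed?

Nothing blocks the lighting rig, so it runs from hour 0 to hour 3.
Venue access cannot begin until its own release at hour 3. It runs from hour 3 to 3 + 5 = hour 8.
For AV cabling: venue access (finishes hour 8, plus 3-hour gap → hour 11); the lighting rig (finishes hour 3). Taking the maximum gives a start of hour 11, and it finishes at 11 + 4 = hour 15.
Seating layout cannot begin until AV cabling (finishes hour 15). It runs from hour 15 to 15 + 5 = hour 20.

20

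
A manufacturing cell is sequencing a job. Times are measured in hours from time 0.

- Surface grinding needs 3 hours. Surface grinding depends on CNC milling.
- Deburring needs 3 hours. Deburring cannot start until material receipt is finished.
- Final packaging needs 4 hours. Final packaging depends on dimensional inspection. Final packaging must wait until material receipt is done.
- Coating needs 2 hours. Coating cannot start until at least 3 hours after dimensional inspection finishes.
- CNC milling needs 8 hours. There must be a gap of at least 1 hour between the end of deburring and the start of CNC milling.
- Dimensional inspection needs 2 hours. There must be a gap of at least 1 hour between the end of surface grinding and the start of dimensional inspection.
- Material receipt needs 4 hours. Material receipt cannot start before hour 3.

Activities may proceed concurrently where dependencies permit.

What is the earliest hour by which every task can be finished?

30

After its own release at hour 3, material receipt can start at hour 3 and finishes at hour 7.
Deburring cannot begin until material receipt (finishes hour 7). It runs from hour 7 to 7 + 3 = hour 10.
CNC milling cannot begin until deburring (finishes hour 10, plus 1-hour gap → hour 11). It runs from hour 11 to 11 + 8 = hour 19.
Surface grinding waits on CNC milling (finishes hour 19), so it starts at hour 19 and finishes at 19 + 3 = hour 22.
After surface grinding (finishes hour 22, plus 1-hour gap → hour 23), dimensional inspection can start at hour 23 and finishes at hour 25.
Final packaging cannot start until dimensional inspection (finishes hour 25); material receipt (finishes hour 7). The controlling bound is hour 25, so final packaging finishes at 25 + 4 = hour 29.
Coating waits on dimensional inspection (finishes hour 25, plus 3-hour gap → hour 28), so it starts at hour 28 and finishes at 28 + 2 = hour 30.
All tasks are finished once the last one completes. Finish times: Material receipt at 7, Deburring at 10, CNC milling at 19, Surface grinding at 22, Dimensional inspection at 25, Coating at 30, Final packaging at 29. The latest is hour 30.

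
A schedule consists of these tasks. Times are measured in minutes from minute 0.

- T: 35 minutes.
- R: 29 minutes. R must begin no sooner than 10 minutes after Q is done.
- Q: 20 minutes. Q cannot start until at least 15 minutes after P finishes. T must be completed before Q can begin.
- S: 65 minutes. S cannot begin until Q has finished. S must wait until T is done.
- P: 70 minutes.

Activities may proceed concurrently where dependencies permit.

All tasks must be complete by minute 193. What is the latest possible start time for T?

73

R must finish by minute 193; it takes 29 minutes, so it must start by 193 − 29 = minute 164.
S must finish by minute 193; it takes 65 minutes, so it must start by 193 − 65 = minute 128.
Q must finish in time for R (must start by minute 164, minus 10-minute gap → minute 154); S (must start by minute 128). The tightest is minute 128, so Q must start by 128 − 20 = minute 108.
T must finish in time for Q (must start by minute 108); S (must start by minute 128). The tightest is minute 108, so T must start by 108 − 35 = minute 73.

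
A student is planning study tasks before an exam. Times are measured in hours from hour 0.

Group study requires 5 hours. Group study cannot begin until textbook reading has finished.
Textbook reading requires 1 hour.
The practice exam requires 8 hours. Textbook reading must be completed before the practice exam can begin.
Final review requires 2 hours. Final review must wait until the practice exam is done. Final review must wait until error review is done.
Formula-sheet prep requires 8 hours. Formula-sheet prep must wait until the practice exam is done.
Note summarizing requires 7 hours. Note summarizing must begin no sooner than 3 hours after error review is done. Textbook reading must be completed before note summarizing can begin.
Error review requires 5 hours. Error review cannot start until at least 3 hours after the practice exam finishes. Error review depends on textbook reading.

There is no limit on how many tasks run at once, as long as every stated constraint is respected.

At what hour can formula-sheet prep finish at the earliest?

Nothing blocks textbook reading, so it runs from hour 0 to hour 1.
The practice exam waits on textbook reading (finishes hour 1), so it starts at hour 1 and finishes at 1 + 8 = hour 9.
After the practice exam (finishes hour 9), formula-sheet prep can start at hour 9 and finishes at hour 17.

17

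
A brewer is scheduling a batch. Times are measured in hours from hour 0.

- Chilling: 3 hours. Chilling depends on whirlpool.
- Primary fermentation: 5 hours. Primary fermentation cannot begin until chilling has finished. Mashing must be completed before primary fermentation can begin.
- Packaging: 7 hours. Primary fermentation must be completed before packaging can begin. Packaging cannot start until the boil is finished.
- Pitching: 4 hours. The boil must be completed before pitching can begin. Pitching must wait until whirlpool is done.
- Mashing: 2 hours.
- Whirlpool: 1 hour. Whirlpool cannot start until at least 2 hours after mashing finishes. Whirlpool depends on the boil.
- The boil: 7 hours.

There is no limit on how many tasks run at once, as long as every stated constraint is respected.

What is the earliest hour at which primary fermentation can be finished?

16

The boil can start immediately at hour 0; it finishes at hour 7.
Mashing has no prerequisites, so it starts at hour 0 and finishes at hour 2.
For whirlpool: mashing (finishes hour 2, plus 2-hour gap → hour 4); the boil (finishes hour 7). Taking the maximum gives a start of hour 7, and it finishes at 7 + 1 = hour 8.
After whirlpool (finishes hour 8), chilling can start at hour 8 and finishes at hour 11.
For primary fermentation: chilling (finishes hour 11); mashing (finishes hour 2). Taking the maximum gives a start of hour 11, and it finishes at 11 + 5 = hour 16.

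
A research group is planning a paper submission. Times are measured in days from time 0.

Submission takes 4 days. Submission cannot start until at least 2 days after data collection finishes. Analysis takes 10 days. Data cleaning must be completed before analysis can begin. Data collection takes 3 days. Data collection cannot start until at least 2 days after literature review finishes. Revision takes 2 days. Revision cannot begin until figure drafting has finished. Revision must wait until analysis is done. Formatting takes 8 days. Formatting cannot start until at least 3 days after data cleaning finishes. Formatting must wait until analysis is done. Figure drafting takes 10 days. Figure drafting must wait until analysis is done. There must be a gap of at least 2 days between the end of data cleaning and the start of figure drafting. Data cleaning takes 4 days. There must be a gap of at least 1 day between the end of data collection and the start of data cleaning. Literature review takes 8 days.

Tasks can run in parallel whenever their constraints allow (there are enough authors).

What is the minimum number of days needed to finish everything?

40

Literature review has no prerequisites, so it starts at day 0 and finishes at day 8.
After literature review (finishes day 8, plus 2-day gap → day 10), data collection can start at day 10 and finishes at day 13.
After data collection (finishes day 13, plus 2-day gap → day 15), submission can start at day 15 and finishes at day 19.
Data cleaning cannot begin until data collection (finishes day 13, plus 1-day gap → day 14). It runs from day 14 to 14 + 4 = day 18.
Analysis cannot begin until data cleaning (finishes day 18). It runs from day 18 to 18 + 10 = day 28.
Formatting has to wait for data cleaning (finishes day 18, plus 3-day gap → day 21); analysis (finishes day 28). The latest of these is day 28, so formatting runs day 28 to 28 + 8 = day 36.
For figure drafting: analysis (finishes day 28); data cleaning (finishes day 18, plus 2-day gap → day 20). Taking the maximum gives a start of day 28, and it finishes at 28 + 10 = day 38.
For revision: figure drafting (finishes day 38); analysis (finishes day 28). Taking the maximum gives a start of day 38, and it finishes at 38 + 2 = day 40.
All tasks are finished once the last one completes. Finish times: Literature review at 8, Data collection at 13, Data cleaning at 18, Analysis at 28, Figure drafting at 38, Revision at 40, Formatting at 36, Submission at 19. The latest is day 40.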